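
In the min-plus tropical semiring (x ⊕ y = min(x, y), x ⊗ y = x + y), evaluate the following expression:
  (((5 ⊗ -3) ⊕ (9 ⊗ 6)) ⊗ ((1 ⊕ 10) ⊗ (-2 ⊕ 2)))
(((5 ⊗ -3) ⊕ (9 ⊗ 6)) ⊗ ((1 ⊕ 10) ⊗ (-2 ⊕ 2))) = 1

Expand innermost to outermost. Recall ⊕ takes the minimum of its arguments and ⊗ takes their sum. Working out the expression (((5 ⊗ -3) ⊕ (9 ⊗ 6)) ⊗ ((1 ⊕ 10) ⊗ (-2 ⊕ 2))) gives 1.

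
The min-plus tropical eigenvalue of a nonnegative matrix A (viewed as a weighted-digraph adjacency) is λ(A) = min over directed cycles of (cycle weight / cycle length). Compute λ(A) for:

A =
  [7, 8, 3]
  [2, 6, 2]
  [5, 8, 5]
λ(A) = 4

Enumerate directed cycles and compute their means (weight / length). Sample:
  cycle 0 → 0: weight = 7, length = 1, mean = 7/1 ≈ 7.000
  cycle 1 → 1: weight = 6, length = 1, mean = 6/1 ≈ 6.000
  cycle 2 → 2: weight = 5, length = 1, mean = 5/1 ≈ 5.000
  cycle 0 → 1 → 0: weight = 10, length = 2, mean = 10/2 ≈ 5.000
  cycle 0 → 2 → 0: weight = 8, length = 2, mean = 8/2 ≈ 4.000
  cycle 1 → 0 → 1: weight = 10, length = 2, mean = 10/2 ≈ 5.000
Minimum mean = 4.000, attained e.g. along the cycle 0 → 2 → 0 with weight 8 and length 2. So λ(A) = 8/2 = 4.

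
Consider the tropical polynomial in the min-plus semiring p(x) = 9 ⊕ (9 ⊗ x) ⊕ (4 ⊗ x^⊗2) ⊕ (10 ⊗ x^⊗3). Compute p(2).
p(2) = 8

A tropical monomial a ⊗ x^⊗i evaluates to a + i · x. Evaluating each term at x = 2:
  Term 0 contributes 9 + 0 · 2 = 9
  Term 1 contributes 9 + 1 · 2 = 11
  Term 2 contributes 4 + 2 · 2 = 8
  Term 3 contributes 10 + 3 · 2 = 16
p(2) = ⊕ of these = min[9, 11, 8, 16] = 8.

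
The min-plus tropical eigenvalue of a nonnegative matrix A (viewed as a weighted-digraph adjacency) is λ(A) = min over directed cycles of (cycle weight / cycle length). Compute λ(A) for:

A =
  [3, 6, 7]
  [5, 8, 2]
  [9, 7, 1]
λ(A) = 1

Enumerate directed cycles and compute their means (weight / length). Sample:
  cycle 0 → 0: weight = 3, length = 1, mean = 3/1 ≈ 3.000
  cycle 1 → 1: weight = 8, length = 1, mean = 8/1 ≈ 8.000
  cycle 2 → 2: weight = 1, length = 1, mean = 1/1 ≈ 1.000
  cycle 0 → 1 → 0: weight = 11, length = 2, mean = 11/2 ≈ 5.500
  cycle 0 → 2 → 0: weight = 16, length = 2, mean = 16/2 ≈ 8.000
  cycle 1 → 0 → 1: weight = 11, length = 2, mean = 11/2 ≈ 5.500
Minimum mean = 1.000, attained e.g. along the cycle 2 → 2 with weight 1 and length 1. So λ(A) = 1/1 = 1.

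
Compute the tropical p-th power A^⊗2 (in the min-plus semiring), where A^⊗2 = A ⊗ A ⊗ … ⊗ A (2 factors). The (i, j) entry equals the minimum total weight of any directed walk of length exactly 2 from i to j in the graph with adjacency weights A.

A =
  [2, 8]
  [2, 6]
A^⊗2 =
  [4, 10]
  [4, 10]

Each entry (A^⊗2)_ij equals the minimum over all length-2 walks i = v_0 → v_1 → … → v_2 = j of Σ_t A[v_t][v_{t+1}]. For example, for (i, j) = (0, 1) we minimise over 2 possible intermediate vertex sequences; the minimum is 10, attained along the walk 0 → 0 → 1.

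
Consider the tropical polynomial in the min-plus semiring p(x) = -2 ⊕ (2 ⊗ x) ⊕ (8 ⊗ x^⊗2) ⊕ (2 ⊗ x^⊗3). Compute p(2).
p(2) = -2

A tropical monomial a ⊗ x^⊗i evaluates to a + i · x. Evaluating each term at x = 2:
  Term 0 contributes -2 + 0 · 2 = -2
  Term 1 contributes 2 + 1 · 2 = 4
  Term 2 contributes 8 + 2 · 2 = 12
  Term 3 contributes 2 + 3 · 2 = 8
p(2) = ⊕ of these = min[-2, 4, 12, 8] = -2.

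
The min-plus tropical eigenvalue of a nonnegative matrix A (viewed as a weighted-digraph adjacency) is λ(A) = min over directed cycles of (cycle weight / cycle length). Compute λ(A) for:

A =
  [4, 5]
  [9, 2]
λ(A) = 2

Enumerate directed cycles and compute their means (weight / length). Sample:
  cycle 0 → 0: weight = 4, length = 1, mean = 4/1 ≈ 4.000
  cycle 1 → 1: weight = 2, length = 1, mean = 2/1 ≈ 2.000
  cycle 0 → 1 → 0: weight = 14, length = 2, mean = 14/2 ≈ 7.000
  cycle 1 → 0 → 1: weight = 14, length = 2, mean = 14/2 ≈ 7.000
Minimum mean = 2.000, attained e.g. along the cycle 1 → 1 with weight 2 and length 1. So λ(A) = 2/1 = 2.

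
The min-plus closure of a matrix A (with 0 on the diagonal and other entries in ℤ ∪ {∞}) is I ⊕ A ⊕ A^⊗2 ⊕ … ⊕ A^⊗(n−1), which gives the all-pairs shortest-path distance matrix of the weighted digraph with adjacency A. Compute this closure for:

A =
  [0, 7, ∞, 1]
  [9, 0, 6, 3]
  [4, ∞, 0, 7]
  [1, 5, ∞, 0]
Closure =
  [0, 6, 12, 1]
  [4, 0, 6, 3]
  [4, 10, 0, 5]
  [1, 5, 11, 0]

This is the Floyd-Warshall all-pairs shortest-path computation. For each intermediate vertex k = 0, 1, …, 3, update dist[i][j] ← min(dist[i][j], dist[i][k] + dist[k][j]). The final matrix gives, for each (i, j), the minimum total weight of any directed path from i to j (possibly empty when i = j).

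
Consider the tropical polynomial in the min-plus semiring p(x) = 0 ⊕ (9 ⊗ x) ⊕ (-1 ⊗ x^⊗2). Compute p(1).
p(1) = 0

A tropical monomial a ⊗ x^⊗i evaluates to a + i · x. Evaluating each term at x = 1:
  Term 0 contributes 0 + 0 · 1 = 0
  Term 1 contributes 9 + 1 · 1 = 10
  Term 2 contributes -1 + 2 · 1 = 1
p(1) = ⊕ of these = min[0, 10, 1] = 0.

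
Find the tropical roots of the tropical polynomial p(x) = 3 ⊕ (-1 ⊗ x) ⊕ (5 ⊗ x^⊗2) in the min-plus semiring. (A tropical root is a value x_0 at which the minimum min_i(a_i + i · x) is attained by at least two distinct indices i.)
Roots: {-6, 4}

Each tropical root is a break point of the lower envelope of the lines y = a_i + i · x (there are 3 lines, with slopes 0, 1, ..., 2). Only the lines that attain the minimum somewhere contribute to roots; other lines are dominated. Here the surviving (envelope) indices are i = 2, i = 1, i = 0.
Intersections between consecutive envelope lines give the roots: for adjacent envelope indices i < j the intersection is x = (a_i − a_j) / (j − i). Reading off the sorted break points: {-6, 4}.
Verification: at each break x_0, at least two indices attain the minimum of min_i(a_i + i · x_0).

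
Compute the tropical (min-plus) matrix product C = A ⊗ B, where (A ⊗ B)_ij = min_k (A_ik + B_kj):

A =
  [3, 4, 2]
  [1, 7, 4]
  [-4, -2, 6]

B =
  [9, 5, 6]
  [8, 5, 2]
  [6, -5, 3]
A ⊗ B =
  [8, -3, 5]
  [10, -1, 7]
  [5, 1, 0]

Apply the min-plus product entry-by-entry:
  C[0][0] = min over k of (A[0][0] + B[0][0] = 3 + 9 = 12, A[0][1] + B[1][0] = 4 + 8 = 12, A[0][2] + B[2][0] = 2 + 6 = 8) = 8 (attained at k = 2)
  C[0][1] = min over k of (A[0][0] + B[0][1] = 3 + 5 = 8, A[0][1] + B[1][1] = 4 + 5 = 9, A[0][2] + B[2][1] = 2 + -5 = -3) = -3 (attained at k = 2)
  C[0][2] = min over k of (A[0][0] + B[0][2] = 3 + 6 = 9, A[0][1] + B[1][2] = 4 + 2 = 6, A[0][2] + B[2][2] = 2 + 3 = 5) = 5 (attained at k = 2)
  C[1][0] = min over k of (A[1][0] + B[0][0] = 1 + 9 = 10, A[1][1] + B[1][0] = 7 + 8 = 15, A[1][2] + B[2][0] = 4 + 6 = 10) = 10 (attained at k = 0)
  C[1][1] = min over k of (A[1][0] + B[0][1] = 1 + 5 = 6, A[1][1] + B[1][1] = 7 + 5 = 12, A[1][2] + B[2][1] = 4 + -5 = -1) = -1 (attained at k = 2)
  C[1][2] = min over k of (A[1][0] + B[0][2] = 1 + 6 = 7, A[1][1] + B[1][2] = 7 + 2 = 9, A[1][2] + B[2][2] = 4 + 3 = 7) = 7 (attained at k = 0)
  C[2][0] = min over k of (A[2][0] + B[0][0] = -4 + 9 = 5, A[2][1] + B[1][0] = -2 + 8 = 6, A[2][2] + B[2][0] = 6 + 6 = 12) = 5 (attained at k = 0)
  C[2][1] = min over k of (A[2][0] + B[0][1] = -4 + 5 = 1, A[2][1] + B[1][1] = -2 + 5 = 3, A[2][2] + B[2][1] = 6 + -5 = 1) = 1 (attained at k = 0)
  C[2][2] = min over k of (A[2][0] + B[0][2] = -4 + 6 = 2, A[2][1] + B[1][2] = -2 + 2 = 0, A[2][2] + B[2][2] = 6 + 3 = 9) = 0 (attained at k = 1)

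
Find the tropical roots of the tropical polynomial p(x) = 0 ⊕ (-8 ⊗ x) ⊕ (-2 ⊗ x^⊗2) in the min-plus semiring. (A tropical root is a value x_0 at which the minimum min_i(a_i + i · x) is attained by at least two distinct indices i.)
Roots: {-6, 8}

Each tropical root is a break point of the lower envelope of the lines y = a_i + i · x (there are 3 lines, with slopes 0, 1, ..., 2). Only the lines that attain the minimum somewhere contribute to roots; other lines are dominated. Here the surviving (envelope) indices are i = 2, i = 1, i = 0.
Intersections between consecutive envelope lines give the roots: for adjacent envelope indices i < j the intersection is x = (a_i − a_j) / (j − i). Reading off the sorted break points: {-6, 8}.
Verification: at each break x_0, at least two indices attain the minimum of min_i(a_i + i · x_0).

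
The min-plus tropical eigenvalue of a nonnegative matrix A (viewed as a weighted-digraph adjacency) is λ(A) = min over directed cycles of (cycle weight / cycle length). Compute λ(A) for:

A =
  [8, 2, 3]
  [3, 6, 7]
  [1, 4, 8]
λ(A) = 2

Enumerate directed cycles and compute their means (weight / length). Sample:
  cycle 0 → 0: weight = 8, length = 1, mean = 8/1 ≈ 8.000
  cycle 1 → 1: weight = 6, length = 1, mean = 6/1 ≈ 6.000
  cycle 2 → 2: weight = 8, length = 1, mean = 8/1 ≈ 8.000
  cycle 0 → 1 → 0: weight = 5, length = 2, mean = 5/2 ≈ 2.500
  cycle 0 → 2 → 0: weight = 4, length = 2, mean = 4/2 ≈ 2.000
  cycle 1 → 0 → 1: weight = 5, length = 2, mean = 5/2 ≈ 2.500
Minimum mean = 2.000, attained e.g. along the cycle 0 → 2 → 0 with weight 4 and length 2. So λ(A) = 4/2 = 2.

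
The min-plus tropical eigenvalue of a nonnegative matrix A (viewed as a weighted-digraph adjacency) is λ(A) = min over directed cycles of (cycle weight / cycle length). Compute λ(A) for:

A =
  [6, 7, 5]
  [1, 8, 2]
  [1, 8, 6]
λ(A) = 3

Enumerate directed cycles and compute their means (weight / length). Sample:
  cycle 0 → 0: weight = 6, length = 1, mean = 6/1 ≈ 6.000
  cycle 1 → 1: weight = 8, length = 1, mean = 8/1 ≈ 8.000
  cycle 2 → 2: weight = 6, length = 1, mean = 6/1 ≈ 6.000
  cycle 0 → 1 → 0: weight = 8, length = 2, mean = 8/2 ≈ 4.000
  cycle 0 → 2 → 0: weight = 6, length = 2, mean = 6/2 ≈ 3.000
  cycle 1 → 0 → 1: weight = 8, length = 2, mean = 8/2 ≈ 4.000
Minimum mean = 3.000, attained e.g. along the cycle 0 → 2 → 0 with weight 6 and length 2. So λ(A) = 6/2 = 3.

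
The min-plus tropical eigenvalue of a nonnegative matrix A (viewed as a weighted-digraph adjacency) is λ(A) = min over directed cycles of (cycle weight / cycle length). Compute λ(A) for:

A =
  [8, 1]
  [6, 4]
λ(A) = 7/2

Enumerate directed cycles and compute their means (weight / length). Sample:
  cycle 0 → 0: weight = 8, length = 1, mean = 8/1 ≈ 8.000
  cycle 1 → 1: weight = 4, length = 1, mean = 4/1 ≈ 4.000
  cycle 0 → 1 → 0: weight = 7, length = 2, mean = 7/2 ≈ 3.500
  cycle 1 → 0 → 1: weight = 7, length = 2, mean = 7/2 ≈ 3.500
Minimum mean = 3.500, attained e.g. along the cycle 0 → 1 → 0 with weight 7 and length 2. So λ(A) = 7/2 = 7/2.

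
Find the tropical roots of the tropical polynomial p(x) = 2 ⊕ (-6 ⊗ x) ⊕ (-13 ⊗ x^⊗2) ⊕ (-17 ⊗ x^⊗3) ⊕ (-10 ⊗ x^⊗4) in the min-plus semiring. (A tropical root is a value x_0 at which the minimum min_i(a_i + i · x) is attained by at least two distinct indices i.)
Roots: {-7, 4, 7, 8}

Each tropical root is a break point of the lower envelope of the lines y = a_i + i · x (there are 5 lines, with slopes 0, 1, ..., 4). Only the lines that attain the minimum somewhere contribute to roots; other lines are dominated. Here the surviving (envelope) indices are i = 4, i = 3, i = 2, i = 1, i = 0.
Intersections between consecutive envelope lines give the roots: for adjacent envelope indices i < j the intersection is x = (a_i − a_j) / (j − i). Reading off the sorted break points: {-7, 4, 7, 8}.
Verification: at each break x_0, at least two indices attain the minimum of min_i(a_i + i · x_0).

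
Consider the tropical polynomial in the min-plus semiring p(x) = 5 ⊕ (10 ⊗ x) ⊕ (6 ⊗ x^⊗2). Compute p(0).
p(0) = 5

A tropical monomial a ⊗ x^⊗i evaluates to a + i · x. Evaluating each term at x = 0:
  Term 0 contributes 5 + 0 · 0 = 5
  Term 1 contributes 10 + 1 · 0 = 10
  Term 2 contributes 6 + 2 · 0 = 6
p(0) = ⊕ of these = min[5, 10, 6] = 5.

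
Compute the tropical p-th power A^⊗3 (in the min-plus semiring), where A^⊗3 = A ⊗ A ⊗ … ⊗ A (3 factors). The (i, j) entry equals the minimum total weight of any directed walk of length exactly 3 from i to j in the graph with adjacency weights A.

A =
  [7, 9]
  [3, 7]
A^⊗3 =
  [19, 21]
  [15, 19]

Each entry (A^⊗3)_ij equals the minimum over all length-3 walks i = v_0 → v_1 → … → v_3 = j of Σ_t A[v_t][v_{t+1}]. For example, for (i, j) = (0, 1) we minimise over 4 possible intermediate vertex sequences; the minimum is 21, attained along the walk 0 → 1 → 0 → 1.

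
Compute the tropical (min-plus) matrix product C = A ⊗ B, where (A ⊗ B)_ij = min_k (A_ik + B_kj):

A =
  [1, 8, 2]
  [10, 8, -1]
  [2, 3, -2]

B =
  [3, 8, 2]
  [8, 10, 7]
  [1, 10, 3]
A ⊗ B =
  [3, 9, 3]
  [0, 9, 2]
  [-1, 8, 1]

Apply the min-plus product entry-by-entry:
  C[0][0] = min over k of (A[0][0] + B[0][0] = 1 + 3 = 4, A[0][1] + B[1][0] = 8 + 8 = 16, A[0][2] + B[2][0] = 2 + 1 = 3) = 3 (attained at k = 2)
  C[0][1] = min over k of (A[0][0] + B[0][1] = 1 + 8 = 9, A[0][1] + B[1][1] = 8 + 10 = 18, A[0][2] + B[2][1] = 2 + 10 = 12) = 9 (attained at k = 0)
  C[0][2] = min over k of (A[0][0] + B[0][2] = 1 + 2 = 3, A[0][1] + B[1][2] = 8 + 7 = 15, A[0][2] + B[2][2] = 2 + 3 = 5) = 3 (attained at k = 0)
  C[1][0] = min over k of (A[1][0] + B[0][0] = 10 + 3 = 13, A[1][1] + B[1][0] = 8 + 8 = 16, A[1][2] + B[2][0] = -1 + 1 = 0) = 0 (attained at k = 2)
  C[1][1] = min over k of (A[1][0] + B[0][1] = 10 + 8 = 18, A[1][1] + B[1][1] = 8 + 10 = 18, A[1][2] + B[2][1] = -1 + 10 = 9) = 9 (attained at k = 2)
  C[1][2] = min over k of (A[1][0] + B[0][2] = 10 + 2 = 12, A[1][1] + B[1][2] = 8 + 7 = 15, A[1][2] + B[2][2] = -1 + 3 = 2) = 2 (attained at k = 2)
  C[2][0] = min over k of (A[2][0] + B[0][0] = 2 + 3 = 5, A[2][1] + B[1][0] = 3 + 8 = 11, A[2][2] + B[2][0] = -2 + 1 = -1) = -1 (attained at k = 2)
  C[2][1] = min over k of (A[2][0] + B[0][1] = 2 + 8 = 10, A[2][1] + B[1][1] = 3 + 10 = 13, A[2][2] + B[2][1] = -2 + 10 = 8) = 8 (attained at k = 2)
  C[2][2] = min over k of (A[2][0] + B[0][2] = 2 + 2 = 4, A[2][1] + B[1][2] = 3 + 7 = 10, A[2][2] + B[2][2] = -2 + 3 = 1) = 1 (attained at k = 2)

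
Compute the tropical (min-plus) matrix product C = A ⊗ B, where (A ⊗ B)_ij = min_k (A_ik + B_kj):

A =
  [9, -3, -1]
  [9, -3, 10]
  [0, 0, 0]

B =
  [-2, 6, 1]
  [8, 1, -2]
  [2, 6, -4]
A ⊗ B =
  [1, -2, -5]
  [5, -2, -5]
  [-2, 1, -4]

Apply the min-plus product entry-by-entry:
  C[0][0] = min over k of (A[0][0] + B[0][0] = 9 + -2 = 7, A[0][1] + B[1][0] = -3 + 8 = 5, A[0][2] + B[2][0] = -1 + 2 = 1) = 1 (attained at k = 2)
  C[0][1] = min over k of (A[0][0] + B[0][1] = 9 + 6 = 15, A[0][1] + B[1][1] = -3 + 1 = -2, A[0][2] + B[2][1] = -1 + 6 = 5) = -2 (attained at k = 1)
  C[0][2] = min over k of (A[0][0] + B[0][2] = 9 + 1 = 10, A[0][1] + B[1][2] = -3 + -2 = -5, A[0][2] + B[2][2] = -1 + -4 = -5) = -5 (attained at k = 1)
  C[1][0] = min over k of (A[1][0] + B[0][0] = 9 + -2 = 7, A[1][1] + B[1][0] = -3 + 8 = 5, A[1][2] + B[2][0] = 10 + 2 = 12) = 5 (attained at k = 1)
  C[1][1] = min over k of (A[1][0] + B[0][1] = 9 + 6 = 15, A[1][1] + B[1][1] = -3 + 1 = -2, A[1][2] + B[2][1] = 10 + 6 = 16) = -2 (attained at k = 1)
  C[1][2] = min over k of (A[1][0] + B[0][2] = 9 + 1 = 10, A[1][1] + B[1][2] = -3 + -2 = -5, A[1][2] + B[2][2] = 10 + -4 = 6) = -5 (attained at k = 1)
  C[2][0] = min over k of (A[2][0] + B[0][0] = 0 + -2 = -2, A[2][1] + B[1][0] = 0 + 8 = 8, A[2][2] + B[2][0] = 0 + 2 = 2) = -2 (attained at k = 0)
  C[2][1] = min over k of (A[2][0] + B[0][1] = 0 + 6 = 6, A[2][1] + B[1][1] = 0 + 1 = 1, A[2][2] + B[2][1] = 0 + 6 = 6) = 1 (attained at k = 1)
  C[2][2] = min over k of (A[2][0] + B[0][2] = 0 + 1 = 1, A[2][1] + B[1][2] = 0 + -2 = -2, A[2][2] + B[2][2] = 0 + -4 = -4) = -4 (attained at k = 2)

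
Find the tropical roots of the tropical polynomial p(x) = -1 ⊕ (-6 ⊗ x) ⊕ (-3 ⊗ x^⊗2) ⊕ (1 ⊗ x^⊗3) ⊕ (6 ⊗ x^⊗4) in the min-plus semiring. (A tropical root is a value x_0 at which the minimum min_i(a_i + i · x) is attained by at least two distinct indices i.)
Roots: {-5, -4, -3, 5}

Each tropical root is a break point of the lower envelope of the lines y = a_i + i · x (there are 5 lines, with slopes 0, 1, ..., 4). Only the lines that attain the minimum somewhere contribute to roots; other lines are dominated. Here the surviving (envelope) indices are i = 4, i = 3, i = 2, i = 1, i = 0.
Intersections between consecutive envelope lines give the roots: for adjacent envelope indices i < j the intersection is x = (a_i − a_j) / (j − i). Reading off the sorted break points: {-5, -4, -3, 5}.
Verification: at each break x_0, at least two indices attain the minimum of min_i(a_i + i · x_0).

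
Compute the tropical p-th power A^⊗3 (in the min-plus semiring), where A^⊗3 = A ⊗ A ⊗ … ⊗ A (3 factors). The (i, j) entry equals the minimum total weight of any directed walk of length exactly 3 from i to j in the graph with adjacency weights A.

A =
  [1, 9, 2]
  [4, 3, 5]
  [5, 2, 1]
A^⊗3 =
  [3, 5, 4]
  [6, 8, 7]
  [7, 4, 3]

Each entry (A^⊗3)_ij equals the minimum over all length-3 walks i = v_0 → v_1 → … → v_3 = j of Σ_t A[v_t][v_{t+1}]. For example, for (i, j) = (0, 2) we minimise over 9 possible intermediate vertex sequences; the minimum is 4, attained along the walk 0 → 0 → 0 → 2.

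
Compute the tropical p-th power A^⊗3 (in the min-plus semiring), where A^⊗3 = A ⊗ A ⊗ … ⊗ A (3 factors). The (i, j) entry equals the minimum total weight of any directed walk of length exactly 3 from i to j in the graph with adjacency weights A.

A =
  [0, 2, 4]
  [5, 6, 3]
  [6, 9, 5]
A^⊗3 =
  [0, 2, 4]
  [5, 7, 9]
  [6, 8, 10]

Each entry (A^⊗3)_ij equals the minimum over all length-3 walks i = v_0 → v_1 → … → v_3 = j of Σ_t A[v_t][v_{t+1}]. For example, for (i, j) = (0, 2) we minimise over 9 possible intermediate vertex sequences; the minimum is 4, attained along the walk 0 → 0 → 0 → 2.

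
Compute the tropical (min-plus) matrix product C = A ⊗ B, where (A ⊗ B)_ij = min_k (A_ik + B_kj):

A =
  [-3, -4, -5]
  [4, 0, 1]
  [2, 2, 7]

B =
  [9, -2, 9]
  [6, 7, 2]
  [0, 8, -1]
A ⊗ B =
  [-5, -5, -6]
  [1, 2, 0]
  [7, 0, 4]

Apply the min-plus product entry-by-entry:
  C[0][0] = min over k of (A[0][0] + B[0][0] = -3 + 9 = 6, A[0][1] + B[1][0] = -4 + 6 = 2, A[0][2] + B[2][0] = -5 + 0 = -5) = -5 (attained at k = 2)
  C[0][1] = min over k of (A[0][0] + B[0][1] = -3 + -2 = -5, A[0][1] + B[1][1] = -4 + 7 = 3, A[0][2] + B[2][1] = -5 + 8 = 3) = -5 (attained at k = 0)
  C[0][2] = min over k of (A[0][0] + B[0][2] = -3 + 9 = 6, A[0][1] + B[1][2] = -4 + 2 = -2, A[0][2] + B[2][2] = -5 + -1 = -6) = -6 (attained at k = 2)
  C[1][0] = min over k of (A[1][0] + B[0][0] = 4 + 9 = 13, A[1][1] + B[1][0] = 0 + 6 = 6, A[1][2] + B[2][0] = 1 + 0 = 1) = 1 (attained at k = 2)
  C[1][1] = min over k of (A[1][0] + B[0][1] = 4 + -2 = 2, A[1][1] + B[1][1] = 0 + 7 = 7, A[1][2] + B[2][1] = 1 + 8 = 9) = 2 (attained at k = 0)
  C[1][2] = min over k of (A[1][0] + B[0][2] = 4 + 9 = 13, A[1][1] + B[1][2] = 0 + 2 = 2, A[1][2] + B[2][2] = 1 + -1 = 0) = 0 (attained at k = 2)
  C[2][0] = min over k of (A[2][0] + B[0][0] = 2 + 9 = 11, A[2][1] + B[1][0] = 2 + 6 = 8, A[2][2] + B[2][0] = 7 + 0 = 7) = 7 (attained at k = 2)
  C[2][1] = min over k of (A[2][0] + B[0][1] = 2 + -2 = 0, A[2][1] + B[1][1] = 2 + 7 = 9, A[2][2] + B[2][1] = 7 + 8 = 15) = 0 (attained at k = 0)
  C[2][2] = min over k of (A[2][0] + B[0][2] = 2 + 9 = 11, A[2][1] + B[1][2] = 2 + 2 = 4, A[2][2] + B[2][2] = 7 + -1 = 6) = 4 (attained at k = 1)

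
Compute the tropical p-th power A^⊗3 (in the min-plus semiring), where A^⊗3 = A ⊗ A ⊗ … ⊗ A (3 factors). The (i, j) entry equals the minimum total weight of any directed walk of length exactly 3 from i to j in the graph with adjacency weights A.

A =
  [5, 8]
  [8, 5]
A^⊗3 =
  [15, 18]
  [18, 15]

Each entry (A^⊗3)_ij equals the minimum over all length-3 walks i = v_0 → v_1 → … → v_3 = j of Σ_t A[v_t][v_{t+1}]. For example, for (i, j) = (0, 1) we minimise over 4 possible intermediate vertex sequences; the minimum is 18, attained along the walk 0 → 0 → 0 → 1.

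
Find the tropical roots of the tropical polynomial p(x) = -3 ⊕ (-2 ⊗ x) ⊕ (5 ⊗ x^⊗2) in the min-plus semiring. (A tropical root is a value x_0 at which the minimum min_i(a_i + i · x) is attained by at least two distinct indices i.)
Roots: {-7, -1}

Each tropical root is a break point of the lower envelope of the lines y = a_i + i · x (there are 3 lines, with slopes 0, 1, ..., 2). Only the lines that attain the minimum somewhere contribute to roots; other lines are dominated. Here the surviving (envelope) indices are i = 2, i = 1, i = 0.
Intersections between consecutive envelope lines give the roots: for adjacent envelope indices i < j the intersection is x = (a_i − a_j) / (j − i). Reading off the sorted break points: {-7, -1}.
Verification: at each break x_0, at least two indices attain the minimum of min_i(a_i + i · x_0).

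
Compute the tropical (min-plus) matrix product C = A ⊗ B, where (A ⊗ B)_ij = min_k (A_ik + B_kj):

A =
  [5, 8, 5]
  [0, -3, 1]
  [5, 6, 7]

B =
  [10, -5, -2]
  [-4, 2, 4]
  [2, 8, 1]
A ⊗ B =
  [4, 0, 3]
  [-7, -5, -2]
  [2, 0, 3]

Apply the min-plus product entry-by-entry:
  C[0][0] = min over k of (A[0][0] + B[0][0] = 5 + 10 = 15, A[0][1] + B[1][0] = 8 + -4 = 4, A[0][2] + B[2][0] = 5 + 2 = 7) = 4 (attained at k = 1)
  C[0][1] = min over k of (A[0][0] + B[0][1] = 5 + -5 = 0, A[0][1] + B[1][1] = 8 + 2 = 10, A[0][2] + B[2][1] = 5 + 8 = 13) = 0 (attained at k = 0)
  C[0][2] = min over k of (A[0][0] + B[0][2] = 5 + -2 = 3, A[0][1] + B[1][2] = 8 + 4 = 12, A[0][2] + B[2][2] = 5 + 1 = 6) = 3 (attained at k = 0)
  C[1][0] = min over k of (A[1][0] + B[0][0] = 0 + 10 = 10, A[1][1] + B[1][0] = -3 + -4 = -7, A[1][2] + B[2][0] = 1 + 2 = 3) = -7 (attained at k = 1)
  C[1][1] = min over k of (A[1][0] + B[0][1] = 0 + -5 = -5, A[1][1] + B[1][1] = -3 + 2 = -1, A[1][2] + B[2][1] = 1 + 8 = 9) = -5 (attained at k = 0)
  C[1][2] = min over k of (A[1][0] + B[0][2] = 0 + -2 = -2, A[1][1] + B[1][2] = -3 + 4 = 1, A[1][2] + B[2][2] = 1 + 1 = 2) = -2 (attained at k = 0)
  C[2][0] = min over k of (A[2][0] + B[0][0] = 5 + 10 = 15, A[2][1] + B[1][0] = 6 + -4 = 2, A[2][2] + B[2][0] = 7 + 2 = 9) = 2 (attained at k = 1)
  C[2][1] = min over k of (A[2][0] + B[0][1] = 5 + -5 = 0, A[2][1] + B[1][1] = 6 + 2 = 8, A[2][2] + B[2][1] = 7 + 8 = 15) = 0 (attained at k = 0)
  C[2][2] = min over k of (A[2][0] + B[0][2] = 5 + -2 = 3, A[2][1] + B[1][2] = 6 + 4 = 10, A[2][2] + B[2][2] = 7 + 1 = 8) = 3 (attained at k = 0)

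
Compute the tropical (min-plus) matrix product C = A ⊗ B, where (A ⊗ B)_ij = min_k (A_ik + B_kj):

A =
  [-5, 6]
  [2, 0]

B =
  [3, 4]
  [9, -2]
A ⊗ B =
  [-2, -1]
  [5, -2]

Apply the min-plus product entry-by-entry:
  C[0][0] = min over k of (A[0][0] + B[0][0] = -5 + 3 = -2, A[0][1] + B[1][0] = 6 + 9 = 15) = -2 (attained at k = 0)
  C[0][1] = min over k of (A[0][0] + B[0][1] = -5 + 4 = -1, A[0][1] + B[1][1] = 6 + -2 = 4) = -1 (attained at k = 0)
  C[1][0] = min over k of (A[1][0] + B[0][0] = 2 + 3 = 5, A[1][1] + B[1][0] = 0 + 9 = 9) = 5 (attained at k = 0)
  C[1][1] = min over k of (A[1][0] + B[0][1] = 2 + 4 = 6, A[1][1] + B[1][1] = 0 + -2 = -2) = -2 (attained at k = 1)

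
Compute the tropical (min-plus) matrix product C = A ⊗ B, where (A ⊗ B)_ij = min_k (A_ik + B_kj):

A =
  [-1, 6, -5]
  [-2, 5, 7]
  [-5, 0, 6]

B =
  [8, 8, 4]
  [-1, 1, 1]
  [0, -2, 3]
A ⊗ B =
  [-5, -7, -2]
  [4, 5, 2]
  [-1, 1, -1]

Apply the min-plus product entry-by-entry:
  C[0][0] = min over k of (A[0][0] + B[0][0] = -1 + 8 = 7, A[0][1] + B[1][0] = 6 + -1 = 5, A[0][2] + B[2][0] = -5 + 0 = -5) = -5 (attained at k = 2)
  C[0][1] = min over k of (A[0][0] + B[0][1] = -1 + 8 = 7, A[0][1] + B[1][1] = 6 + 1 = 7, A[0][2] + B[2][1] = -5 + -2 = -7) = -7 (attained at k = 2)
  C[0][2] = min over k of (A[0][0] + B[0][2] = -1 + 4 = 3, A[0][1] + B[1][2] = 6 + 1 = 7, A[0][2] + B[2][2] = -5 + 3 = -2) = -2 (attained at k = 2)
  C[1][0] = min over k of (A[1][0] + B[0][0] = -2 + 8 = 6, A[1][1] + B[1][0] = 5 + -1 = 4, A[1][2] + B[2][0] = 7 + 0 = 7) = 4 (attained at k = 1)
  C[1][1] = min over k of (A[1][0] + B[0][1] = -2 + 8 = 6, A[1][1] + B[1][1] = 5 + 1 = 6, A[1][2] + B[2][1] = 7 + -2 = 5) = 5 (attained at k = 2)
  C[1][2] = min over k of (A[1][0] + B[0][2] = -2 + 4 = 2, A[1][1] + B[1][2] = 5 + 1 = 6, A[1][2] + B[2][2] = 7 + 3 = 10) = 2 (attained at k = 0)
  C[2][0] = min over k of (A[2][0] + B[0][0] = -5 + 8 = 3, A[2][1] + B[1][0] = 0 + -1 = -1, A[2][2] + B[2][0] = 6 + 0 = 6) = -1 (attained at k = 1)
  C[2][1] = min over k of (A[2][0] + B[0][1] = -5 + 8 = 3, A[2][1] + B[1][1] = 0 + 1 = 1, A[2][2] + B[2][1] = 6 + -2 = 4) = 1 (attained at k = 1)
  C[2][2] = min over k of (A[2][0] + B[0][2] = -5 + 4 = -1, A[2][1] + B[1][2] = 0 + 1 = 1, A[2][2] + B[2][2] = 6 + 3 = 9) = -1 (attained at k = 0)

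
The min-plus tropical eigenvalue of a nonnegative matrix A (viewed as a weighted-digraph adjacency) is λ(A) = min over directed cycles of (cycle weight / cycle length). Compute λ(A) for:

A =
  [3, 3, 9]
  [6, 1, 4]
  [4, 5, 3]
λ(A) = 1

Enumerate directed cycles and compute their means (weight / length). Sample:
  cycle 0 → 0: weight = 3, length = 1, mean = 3/1 ≈ 3.000
  cycle 1 → 1: weight = 1, length = 1, mean = 1/1 ≈ 1.000
  cycle 2 → 2: weight = 3, length = 1, mean = 3/1 ≈ 3.000
  cycle 0 → 1 → 0: weight = 9, length = 2, mean = 9/2 ≈ 4.500
  cycle 0 → 2 → 0: weight = 13, length = 2, mean = 13/2 ≈ 6.500
  cycle 1 → 0 → 1: weight = 9, length = 2, mean = 9/2 ≈ 4.500
Minimum mean = 1.000, attained e.g. along the cycle 1 → 1 with weight 1 and length 1. So λ(A) = 1/1 = 1.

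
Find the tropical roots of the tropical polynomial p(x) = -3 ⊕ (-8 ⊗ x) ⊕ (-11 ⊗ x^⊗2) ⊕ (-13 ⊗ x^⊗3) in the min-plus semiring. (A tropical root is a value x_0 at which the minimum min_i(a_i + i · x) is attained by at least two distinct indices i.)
Roots: {2, 3, 5}

Each tropical root is a break point of the lower envelope of the lines y = a_i + i · x (there are 4 lines, with slopes 0, 1, ..., 3). Only the lines that attain the minimum somewhere contribute to roots; other lines are dominated. Here the surviving (envelope) indices are i = 3, i = 2, i = 1, i = 0.
Intersections between consecutive envelope lines give the roots: for adjacent envelope indices i < j the intersection is x = (a_i − a_j) / (j − i). Reading off the sorted break points: {2, 3, 5}.
Verification: at each break x_0, at least two indices attain the minimum of min_i(a_i + i · x_0).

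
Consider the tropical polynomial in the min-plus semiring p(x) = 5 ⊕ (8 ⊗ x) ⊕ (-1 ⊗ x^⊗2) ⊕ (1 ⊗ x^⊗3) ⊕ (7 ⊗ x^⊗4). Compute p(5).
p(5) = 5

A tropical monomial a ⊗ x^⊗i evaluates to a + i · x. Evaluating each term at x = 5:
  Term 0 contributes 5 + 0 · 5 = 5
  Term 1 contributes 8 + 1 · 5 = 13
  Term 2 contributes -1 + 2 · 5 = 9
  Term 3 contributes 1 + 3 · 5 = 16
  Term 4 contributes 7 + 4 · 5 = 27
p(5) = ⊕ of these = min[5, 13, 9, 16, 27] = 5.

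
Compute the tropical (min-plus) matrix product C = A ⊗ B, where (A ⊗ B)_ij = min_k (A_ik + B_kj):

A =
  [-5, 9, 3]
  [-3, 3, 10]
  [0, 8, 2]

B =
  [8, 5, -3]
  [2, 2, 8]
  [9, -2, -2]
A ⊗ B =
  [3, 0, -8]
  [5, 2, -6]
  [8, 0, -3]

Apply the min-plus product entry-by-entry:
  C[0][0] = min over k of (A[0][0] + B[0][0] = -5 + 8 = 3, A[0][1] + B[1][0] = 9 + 2 = 11, A[0][2] + B[2][0] = 3 + 9 = 12) = 3 (attained at k = 0)
  C[0][1] = min over k of (A[0][0] + B[0][1] = -5 + 5 = 0, A[0][1] + B[1][1] = 9 + 2 = 11, A[0][2] + B[2][1] = 3 + -2 = 1) = 0 (attained at k = 0)
  C[0][2] = min over k of (A[0][0] + B[0][2] = -5 + -3 = -8, A[0][1] + B[1][2] = 9 + 8 = 17, A[0][2] + B[2][2] = 3 + -2 = 1) = -8 (attained at k = 0)
  C[1][0] = min over k of (A[1][0] + B[0][0] = -3 + 8 = 5, A[1][1] + B[1][0] = 3 + 2 = 5, A[1][2] + B[2][0] = 10 + 9 = 19) = 5 (attained at k = 0)
  C[1][1] = min over k of (A[1][0] + B[0][1] = -3 + 5 = 2, A[1][1] + B[1][1] = 3 + 2 = 5, A[1][2] + B[2][1] = 10 + -2 = 8) = 2 (attained at k = 0)
  C[1][2] = min over k of (A[1][0] + B[0][2] = -3 + -3 = -6, A[1][1] + B[1][2] = 3 + 8 = 11, A[1][2] + B[2][2] = 10 + -2 = 8) = -6 (attained at k = 0)
  C[2][0] = min over k of (A[2][0] + B[0][0] = 0 + 8 = 8, A[2][1] + B[1][0] = 8 + 2 = 10, A[2][2] + B[2][0] = 2 + 9 = 11) = 8 (attained at k = 0)
  C[2][1] = min over k of (A[2][0] + B[0][1] = 0 + 5 = 5, A[2][1] + B[1][1] = 8 + 2 = 10, A[2][2] + B[2][1] = 2 + -2 = 0) = 0 (attained at k = 2)
  C[2][2] = min over k of (A[2][0] + B[0][2] = 0 + -3 = -3, A[2][1] + B[1][2] = 8 + 8 = 16, A[2][2] + B[2][2] = 2 + -2 = 0) = -3 (attained at k = 0)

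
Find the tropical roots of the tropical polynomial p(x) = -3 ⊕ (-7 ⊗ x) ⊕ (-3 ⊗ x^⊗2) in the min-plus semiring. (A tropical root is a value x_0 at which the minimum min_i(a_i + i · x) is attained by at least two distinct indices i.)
Roots: {-4, 4}

Each tropical root is a break point of the lower envelope of the lines y = a_i + i · x (there are 3 lines, with slopes 0, 1, ..., 2). Only the lines that attain the minimum somewhere contribute to roots; other lines are dominated. Here the surviving (envelope) indices are i = 2, i = 1, i = 0.
Intersections between consecutive envelope lines give the roots: for adjacent envelope indices i < j the intersection is x = (a_i − a_j) / (j − i). Reading off the sorted break points: {-4, 4}.
Verification: at each break x_0, at least two indices attain the minimum of min_i(a_i + i · x_0).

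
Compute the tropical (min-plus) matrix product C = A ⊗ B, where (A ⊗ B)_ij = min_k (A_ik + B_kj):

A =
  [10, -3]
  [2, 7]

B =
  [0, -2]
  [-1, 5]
A ⊗ B =
  [-4, 2]
  [2, 0]

Apply the min-plus product entry-by-entry:
  C[0][0] = min over k of (A[0][0] + B[0][0] = 10 + 0 = 10, A[0][1] + B[1][0] = -3 + -1 = -4) = -4 (attained at k = 1)
  C[0][1] = min over k of (A[0][0] + B[0][1] = 10 + -2 = 8, A[0][1] + B[1][1] = -3 + 5 = 2) = 2 (attained at k = 1)
  C[1][0] = min over k of (A[1][0] + B[0][0] = 2 + 0 = 2, A[1][1] + B[1][0] = 7 + -1 = 6) = 2 (attained at k = 0)
  C[1][1] = min over k of (A[1][0] + B[0][1] = 2 + -2 = 0, A[1][1] + B[1][1] = 7 + 5 = 12) = 0 (attained at k = 0)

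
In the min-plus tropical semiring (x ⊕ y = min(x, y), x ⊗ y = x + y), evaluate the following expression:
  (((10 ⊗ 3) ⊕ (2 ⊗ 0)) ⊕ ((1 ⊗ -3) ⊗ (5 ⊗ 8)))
(((10 ⊗ 3) ⊕ (2 ⊗ 0)) ⊕ ((1 ⊗ -3) ⊗ (5 ⊗ 8))) = 2

Expand innermost to outermost. Recall ⊕ takes the minimum of its arguments and ⊗ takes their sum. Working out the expression (((10 ⊗ 3) ⊕ (2 ⊗ 0)) ⊕ ((1 ⊗ -3) ⊗ (5 ⊗ 8))) gives 2.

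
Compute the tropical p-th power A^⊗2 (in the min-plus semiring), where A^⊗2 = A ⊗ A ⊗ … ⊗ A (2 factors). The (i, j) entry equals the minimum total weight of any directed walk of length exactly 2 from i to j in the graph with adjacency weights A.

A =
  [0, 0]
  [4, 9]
A^⊗2 =
  [0, 0]
  [4, 4]

Each entry (A^⊗2)_ij equals the minimum over all length-2 walks i = v_0 → v_1 → … → v_2 = j of Σ_t A[v_t][v_{t+1}]. For example, for (i, j) = (0, 1) we minimise over 2 possible intermediate vertex sequences; the minimum is 0, attained along the walk 0 → 0 → 1.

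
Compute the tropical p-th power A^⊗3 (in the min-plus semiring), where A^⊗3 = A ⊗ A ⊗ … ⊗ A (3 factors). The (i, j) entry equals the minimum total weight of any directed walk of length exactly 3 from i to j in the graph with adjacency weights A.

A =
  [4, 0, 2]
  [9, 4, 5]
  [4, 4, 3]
A^⊗3 =
  [9, 6, 8]
  [12, 9, 11]
  [10, 7, 9]

Each entry (A^⊗3)_ij equals the minimum over all length-3 walks i = v_0 → v_1 → … → v_3 = j of Σ_t A[v_t][v_{t+1}]. For example, for (i, j) = (0, 2) we minimise over 9 possible intermediate vertex sequences; the minimum is 8, attained along the walk 0 → 1 → 2 → 2.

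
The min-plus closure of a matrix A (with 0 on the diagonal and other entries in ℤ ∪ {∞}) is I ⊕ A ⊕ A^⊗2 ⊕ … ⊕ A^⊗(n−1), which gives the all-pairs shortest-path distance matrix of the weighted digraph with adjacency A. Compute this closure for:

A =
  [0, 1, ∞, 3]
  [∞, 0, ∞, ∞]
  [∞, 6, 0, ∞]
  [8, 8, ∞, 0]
Closure =
  [0, 1, ∞, 3]
  [∞, 0, ∞, ∞]
  [∞, 6, 0, ∞]
  [8, 8, ∞, 0]

This is the Floyd-Warshall all-pairs shortest-path computation. For each intermediate vertex k = 0, 1, …, 3, update dist[i][j] ← min(dist[i][j], dist[i][k] + dist[k][j]). The final matrix gives, for each (i, j), the minimum total weight of any directed path from i to j (possibly empty when i = j).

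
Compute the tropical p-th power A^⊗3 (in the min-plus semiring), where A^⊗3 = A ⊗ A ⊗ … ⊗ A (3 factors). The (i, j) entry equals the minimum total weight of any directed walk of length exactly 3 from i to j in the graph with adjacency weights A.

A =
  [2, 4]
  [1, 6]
A^⊗3 =
  [6, 8]
  [5, 7]

Each entry (A^⊗3)_ij equals the minimum over all length-3 walks i = v_0 → v_1 → … → v_3 = j of Σ_t A[v_t][v_{t+1}]. For example, for (i, j) = (0, 1) we minimise over 4 possible intermediate vertex sequences; the minimum is 8, attained along the walk 0 → 0 → 0 → 1.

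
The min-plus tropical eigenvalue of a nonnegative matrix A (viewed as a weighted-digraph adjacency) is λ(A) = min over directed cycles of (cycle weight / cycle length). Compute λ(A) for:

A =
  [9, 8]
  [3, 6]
λ(A) = 11/2

Enumerate directed cycles and compute their means (weight / length). Sample:
  cycle 0 → 0: weight = 9, length = 1, mean = 9/1 ≈ 9.000
  cycle 1 → 1: weight = 6, length = 1, mean = 6/1 ≈ 6.000
  cycle 0 → 1 → 0: weight = 11, length = 2, mean = 11/2 ≈ 5.500
  cycle 1 → 0 → 1: weight = 11, length = 2, mean = 11/2 ≈ 5.500
Minimum mean = 5.500, attained e.g. along the cycle 0 → 1 → 0 with weight 11 and length 2. So λ(A) = 11/2 = 11/2.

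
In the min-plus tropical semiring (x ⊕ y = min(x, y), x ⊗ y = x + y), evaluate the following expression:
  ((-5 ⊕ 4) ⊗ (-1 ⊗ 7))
((-5 ⊕ 4) ⊗ (-1 ⊗ 7)) = 1

Expand innermost to outermost. Recall ⊕ takes the minimum of its arguments and ⊗ takes their sum. Working out the expression ((-5 ⊕ 4) ⊗ (-1 ⊗ 7)) gives 1.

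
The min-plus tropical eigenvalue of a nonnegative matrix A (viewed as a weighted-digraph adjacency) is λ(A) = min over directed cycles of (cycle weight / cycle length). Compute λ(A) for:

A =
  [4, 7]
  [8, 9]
λ(A) = 4

Enumerate directed cycles and compute their means (weight / length). Sample:
  cycle 0 → 0: weight = 4, length = 1, mean = 4/1 ≈ 4.000
  cycle 1 → 1: weight = 9, length = 1, mean = 9/1 ≈ 9.000
  cycle 0 → 1 → 0: weight = 15, length = 2, mean = 15/2 ≈ 7.500
  cycle 1 → 0 → 1: weight = 15, length = 2, mean = 15/2 ≈ 7.500
Minimum mean = 4.000, attained e.g. along the cycle 0 → 0 with weight 4 and length 1. So λ(A) = 4/1 = 4.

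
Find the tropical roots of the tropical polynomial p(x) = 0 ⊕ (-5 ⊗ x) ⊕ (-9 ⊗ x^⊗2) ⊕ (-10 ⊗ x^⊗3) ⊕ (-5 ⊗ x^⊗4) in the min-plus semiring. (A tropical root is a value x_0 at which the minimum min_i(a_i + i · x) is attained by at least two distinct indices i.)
Roots: {-5, 1, 4, 5}

Each tropical root is a break point of the lower envelope of the lines y = a_i + i · x (there are 5 lines, with slopes 0, 1, ..., 4). Only the lines that attain the minimum somewhere contribute to roots; other lines are dominated. Here the surviving (envelope) indices are i = 4, i = 3, i = 2, i = 1, i = 0.
Intersections between consecutive envelope lines give the roots: for adjacent envelope indices i < j the intersection is x = (a_i − a_j) / (j − i). Reading off the sorted break points: {-5, 1, 4, 5}.
Verification: at each break x_0, at least two indices attain the minimum of min_i(a_i + i · x_0).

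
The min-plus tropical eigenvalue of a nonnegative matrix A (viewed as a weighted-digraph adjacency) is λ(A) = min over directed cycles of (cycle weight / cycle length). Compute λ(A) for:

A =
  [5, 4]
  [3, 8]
λ(A) = 7/2

Enumerate directed cycles and compute their means (weight / length). Sample:
  cycle 0 → 0: weight = 5, length = 1, mean = 5/1 ≈ 5.000
  cycle 1 → 1: weight = 8, length = 1, mean = 8/1 ≈ 8.000
  cycle 0 → 1 → 0: weight = 7, length = 2, mean = 7/2 ≈ 3.500
  cycle 1 → 0 → 1: weight = 7, length = 2, mean = 7/2 ≈ 3.500
Minimum mean = 3.500, attained e.g. along the cycle 0 → 1 → 0 with weight 7 and length 2. So λ(A) = 7/2 = 7/2.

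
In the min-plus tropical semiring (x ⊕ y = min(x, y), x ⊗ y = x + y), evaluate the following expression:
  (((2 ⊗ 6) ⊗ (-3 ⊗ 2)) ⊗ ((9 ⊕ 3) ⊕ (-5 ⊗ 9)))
(((2 ⊗ 6) ⊗ (-3 ⊗ 2)) ⊗ ((9 ⊕ 3) ⊕ (-5 ⊗ 9))) = 10

Expand innermost to outermost. Recall ⊕ takes the minimum of its arguments and ⊗ takes their sum. Working out the expression (((2 ⊗ 6) ⊗ (-3 ⊗ 2)) ⊗ ((9 ⊕ 3) ⊕ (-5 ⊗ 9))) gives 10.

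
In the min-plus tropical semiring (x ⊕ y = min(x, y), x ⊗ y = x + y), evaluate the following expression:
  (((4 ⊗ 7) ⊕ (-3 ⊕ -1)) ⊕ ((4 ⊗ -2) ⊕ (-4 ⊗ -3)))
(((4 ⊗ 7) ⊕ (-3 ⊕ -1)) ⊕ ((4 ⊗ -2) ⊕ (-4 ⊗ -3))) = -7

Expand innermost to outermost. Recall ⊕ takes the minimum of its arguments and ⊗ takes their sum. Working out the expression (((4 ⊗ 7) ⊕ (-3 ⊕ -1)) ⊕ ((4 ⊗ -2) ⊕ (-4 ⊗ -3))) gives -7.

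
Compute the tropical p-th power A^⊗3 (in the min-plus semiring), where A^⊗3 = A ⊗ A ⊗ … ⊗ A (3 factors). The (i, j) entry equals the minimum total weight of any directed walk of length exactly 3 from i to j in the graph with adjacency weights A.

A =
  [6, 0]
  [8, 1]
A^⊗3 =
  [9, 2]
  [10, 3]

Each entry (A^⊗3)_ij equals the minimum over all length-3 walks i = v_0 → v_1 → … → v_3 = j of Σ_t A[v_t][v_{t+1}]. For example, for (i, j) = (0, 1) we minimise over 4 possible intermediate vertex sequences; the minimum is 2, attained along the walk 0 → 1 → 1 → 1.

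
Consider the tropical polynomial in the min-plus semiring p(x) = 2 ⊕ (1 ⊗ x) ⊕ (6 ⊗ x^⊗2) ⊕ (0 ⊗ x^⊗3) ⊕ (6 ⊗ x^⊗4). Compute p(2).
p(2) = 2

A tropical monomial a ⊗ x^⊗i evaluates to a + i · x. Evaluating each term at x = 2:
  Term 0 contributes 2 + 0 · 2 = 2
  Term 1 contributes 1 + 1 · 2 = 3
  Term 2 contributes 6 + 2 · 2 = 10
  Term 3 contributes 0 + 3 · 2 = 6
  Term 4 contributes 6 + 4 · 2 = 14
p(2) = ⊕ of these = min[2, 3, 10, 6, 14] = 2.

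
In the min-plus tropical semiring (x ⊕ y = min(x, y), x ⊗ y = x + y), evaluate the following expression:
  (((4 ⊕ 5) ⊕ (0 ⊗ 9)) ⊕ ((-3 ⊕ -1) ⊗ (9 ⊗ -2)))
(((4 ⊕ 5) ⊕ (0 ⊗ 9)) ⊕ ((-3 ⊕ -1) ⊗ (9 ⊗ -2))) = 4

Expand innermost to outermost. Recall ⊕ takes the minimum of its arguments and ⊗ takes their sum. Working out the expression (((4 ⊕ 5) ⊕ (0 ⊗ 9)) ⊕ ((-3 ⊕ -1) ⊗ (9 ⊗ -2))) gives 4.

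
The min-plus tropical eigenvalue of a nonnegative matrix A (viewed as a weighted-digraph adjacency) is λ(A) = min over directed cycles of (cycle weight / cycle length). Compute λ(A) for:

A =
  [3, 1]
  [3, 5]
λ(A) = 2

Enumerate directed cycles and compute their means (weight / length). Sample:
  cycle 0 → 0: weight = 3, length = 1, mean = 3/1 ≈ 3.000
  cycle 1 → 1: weight = 5, length = 1, mean = 5/1 ≈ 5.000
  cycle 0 → 1 → 0: weight = 4, length = 2, mean = 4/2 ≈ 2.000
  cycle 1 → 0 → 1: weight = 4, length = 2, mean = 4/2 ≈ 2.000
Minimum mean = 2.000, attained e.g. along the cycle 0 → 1 → 0 with weight 4 and length 2. So λ(A) = 4/2 = 2.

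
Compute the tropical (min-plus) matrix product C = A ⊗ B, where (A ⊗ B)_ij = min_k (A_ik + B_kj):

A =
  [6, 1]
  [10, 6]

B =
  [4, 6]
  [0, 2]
A ⊗ B =
  [1, 3]
  [6, 8]

Apply the min-plus product entry-by-entry:
  C[0][0] = min over k of (A[0][0] + B[0][0] = 6 + 4 = 10, A[0][1] + B[1][0] = 1 + 0 = 1) = 1 (attained at k = 1)
  C[0][1] = min over k of (A[0][0] + B[0][1] = 6 + 6 = 12, A[0][1] + B[1][1] = 1 + 2 = 3) = 3 (attained at k = 1)
  C[1][0] = min over k of (A[1][0] + B[0][0] = 10 + 4 = 14, A[1][1] + B[1][0] = 6 + 0 = 6) = 6 (attained at k = 1)
  C[1][1] = min over k of (A[1][0] + B[0][1] = 10 + 6 = 16, A[1][1] + B[1][1] = 6 + 2 = 8) = 8 (attained at k = 1)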